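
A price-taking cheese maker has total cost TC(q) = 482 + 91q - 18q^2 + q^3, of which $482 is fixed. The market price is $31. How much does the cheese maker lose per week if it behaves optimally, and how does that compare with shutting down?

Profit = -$282 at q = 10

AVC = 91 - 18q + q^2; min AVC = $10 at q = 9. Since P = $31 ≥ min AVC, the firm produces.
MC = 91 - 36q + 3q^2. Setting P = MC and taking the root on the rising branch gives q* = 10.
TR = 31·10 = 310. TC = 482 + 110 = 592. Profit = 310 − 592 = -$282.
Shutting down would mean losing the fixed cost of $482, so operating at a loss of $282 is better by $200.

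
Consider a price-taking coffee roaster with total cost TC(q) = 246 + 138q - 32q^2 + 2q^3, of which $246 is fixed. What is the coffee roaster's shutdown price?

The shutdown price is the minimum of AVC. VC = 138q - 32q^2 + 2q^3, so AVC = 138 - 32q + 2q^2.
dAVC/dq = -32 + 4q = 0 gives q = 8. min AVC = 138 - 32·8 + 2·8^2 = 10.
So the shutdown price is $10.

$10 per unit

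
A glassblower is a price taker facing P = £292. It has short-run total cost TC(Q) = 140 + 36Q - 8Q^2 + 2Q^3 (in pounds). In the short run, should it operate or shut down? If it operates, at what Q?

Produce at Q = 8

From TC, MC = TC'(Q) = 36 - 16Q + 6Q^2 and AVC = VC/Q = 36 - 8Q + 2Q^2.
AVC is minimized where dAVC/dQ = -8 + 4Q = 0, at Q = 2; min AVC = 36 - 8·2 + 2·2^2 = £28.
Since P = £292 ≥ min AVC = £28, price covers variable cost and the firm should produce.
Set P = MC: 292 = 36 - 16Q + 6Q^2 → -256 - 16Q + 6Q^2 = 0. The roots are Q = -16/3 and Q = 8; the profit-maximizing output is on the rising part of MC, so Q* = 8.
Check: AVC at Q = 8 is £100 ≤ P, so revenue covers variable cost.
Profit = P·Q − TC = 292·8 − 940 = £1396.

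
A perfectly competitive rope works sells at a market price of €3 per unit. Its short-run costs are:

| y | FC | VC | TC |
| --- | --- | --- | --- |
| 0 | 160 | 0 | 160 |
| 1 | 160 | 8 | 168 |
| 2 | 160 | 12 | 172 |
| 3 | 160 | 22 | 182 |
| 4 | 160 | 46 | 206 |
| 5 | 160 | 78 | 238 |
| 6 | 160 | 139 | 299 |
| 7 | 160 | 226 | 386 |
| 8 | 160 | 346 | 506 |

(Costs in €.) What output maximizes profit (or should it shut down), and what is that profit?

Tabulate TR − TC: y=0: -160; y=1: -165; y=2: -166; y=3: -173; y=4: -194; y=5: -223; y=6: -281; y=7: -365; y=8: -482.
Profit is highest at y = 0. Equivalently, the lowest AVC in the table is 12/2 ≈ €6 at y = 2, and P = €3 falls below it — price never covers variable cost, so the firm shuts down and loses only its fixed cost.

y = 0 (shut down); profit = -€160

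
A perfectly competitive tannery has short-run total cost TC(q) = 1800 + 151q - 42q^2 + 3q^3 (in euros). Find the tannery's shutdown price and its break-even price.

Shutdown price = €4; break-even price = €211

Shutdown price = min AVC. AVC = 151 - 42q + 3q^2, with vertex at q = 7 and minimum €4.
ATC = 1800/q + 151 - 42q + 3q^2. Setting dATC/dq = −1800/q^2 − 42 + 6q = 0 gives q = 10 (since 6·10^3 − 42·10^2 = 1800).
min ATC = 1800/10 + 151 − 42·10 + 3·10^2 = €211. That is the break-even price.
Between these two prices the firm operates at a loss; above €211 it earns a profit.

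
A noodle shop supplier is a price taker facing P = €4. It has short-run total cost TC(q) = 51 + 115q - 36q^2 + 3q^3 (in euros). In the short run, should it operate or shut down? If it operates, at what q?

Shut down

Variable cost is VC = 115q - 36q^2 + 3q^3, so AVC = VC/q = 115 - 36q + 3q^2 and MC = dTC/dq = 115 - 72q + 9q^2.
The AVC parabola has its vertex at q = 36/6 = 6, where AVC = 115 - 36·6 + 3·6^2 = €7.
With P < min AVC (€4 < €7), every unit sold adds to the loss.
Best response: produce nothing and absorb the €51 fixed cost.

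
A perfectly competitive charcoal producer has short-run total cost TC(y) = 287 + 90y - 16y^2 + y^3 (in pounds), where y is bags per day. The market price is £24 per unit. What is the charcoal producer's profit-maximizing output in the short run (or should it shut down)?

Variable cost is VC = 90y - 16y^2 + y^3, so AVC = VC/y = 90 - 16y + y^2 and MC = dTC/dy = 90 - 32y + 3y^2.
AVC is minimized where dAVC/dy = -16 + 2y = 0, at y = 8; min AVC = 90 - 16·8 + 8^2 = £26.
With P < min AVC (£24 < £26), every unit sold adds to the loss.
Shutting down limits the loss to fixed cost, £287.

Shut down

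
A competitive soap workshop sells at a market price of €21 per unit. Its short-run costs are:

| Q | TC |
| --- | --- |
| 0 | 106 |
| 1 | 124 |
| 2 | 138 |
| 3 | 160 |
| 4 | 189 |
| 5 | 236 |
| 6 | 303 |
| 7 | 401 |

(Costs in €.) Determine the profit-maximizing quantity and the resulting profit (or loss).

Q = 2; profit = -€96

Tabulate TR − TC: Q=0: -106; Q=1: -103; Q=2: -96; Q=3: -97; Q=4: -105; Q=5: -131; Q=6: -177; Q=7: -254.
Profit is maximized at Q = 2. AVC there is 32/2 = €16 ≤ P, so producing beats shutting down (which would give -€106).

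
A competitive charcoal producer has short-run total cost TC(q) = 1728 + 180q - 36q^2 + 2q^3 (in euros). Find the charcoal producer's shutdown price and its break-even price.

Shutdown price = €18; break-even price = €180

Shutdown price = min AVC. AVC = 180 - 36q + 2q^2, with vertex at q = 9 and minimum €18.
ATC = 1728/q + 180 - 36q + 2q^2. Setting dATC/dq = −1728/q^2 − 36 + 4q = 0 gives q = 12 (since 4·12^3 − 36·12^2 = 1728).
min ATC = 1728/12 + 180 − 36·12 + 2·12^2 = €180. That is the break-even price.
Between these two prices the firm operates at a loss; above €180 it earns a profit.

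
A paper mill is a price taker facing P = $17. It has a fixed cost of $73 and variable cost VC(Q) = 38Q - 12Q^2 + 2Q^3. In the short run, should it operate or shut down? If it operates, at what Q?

Shut down

From TC, MC = TC'(Q) = 38 - 24Q + 6Q^2 and AVC = VC/Q = 38 - 12Q + 2Q^2.
AVC hits its minimum where MC = AVC, at Q = 3, giving min AVC = 38 - 12·3 + 2·3^2 = $20.
With P < min AVC ($17 < $20), every unit sold adds to the loss.
The firm minimizes its loss by shutting down and losing only its fixed cost of $73.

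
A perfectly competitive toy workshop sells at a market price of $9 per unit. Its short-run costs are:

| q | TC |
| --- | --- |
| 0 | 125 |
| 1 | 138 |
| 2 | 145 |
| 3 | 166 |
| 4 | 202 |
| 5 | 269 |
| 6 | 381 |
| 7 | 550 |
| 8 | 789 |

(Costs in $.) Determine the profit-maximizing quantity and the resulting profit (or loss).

q = 0 (shut down); profit = -$125

Tabulate TR − TC: q=0: -125; q=1: -129; q=2: -127; q=3: -139; q=4: -166; q=5: -224; q=6: -327; q=7: -487; q=8: -717.
Profit is highest at q = 0. Equivalently, the lowest AVC in the table is 20/2 ≈ $10 at q = 2, and P = $9 falls below it — price never covers variable cost, so the firm shuts down and loses only its fixed cost.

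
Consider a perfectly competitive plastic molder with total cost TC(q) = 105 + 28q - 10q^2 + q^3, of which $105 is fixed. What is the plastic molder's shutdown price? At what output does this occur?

$3 per unit, at q = 5

The shutdown price is the minimum of AVC. VC = 28q - 10q^2 + q^3, so AVC = 28 - 10q + q^2.
At the minimum of AVC, MC = AVC. MC = 28 - 20q + 3q^2; setting MC = AVC gives 2q^2 - 10q = 0, so q = 5. min AVC = 3.
The firm shuts down for any P below $3.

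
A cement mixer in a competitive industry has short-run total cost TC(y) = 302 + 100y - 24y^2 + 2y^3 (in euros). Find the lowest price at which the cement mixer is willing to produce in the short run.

€28 per unit

The shutdown price is the minimum of AVC. VC = 100y - 24y^2 + 2y^3, so AVC = 100 - 24y + 2y^2.
At the minimum of AVC, MC = AVC. MC = 100 - 48y + 6y^2; setting MC = AVC gives 4y^2 - 24y = 0, so y = 6. min AVC = 28.
For P < €28 the firm produces nothing.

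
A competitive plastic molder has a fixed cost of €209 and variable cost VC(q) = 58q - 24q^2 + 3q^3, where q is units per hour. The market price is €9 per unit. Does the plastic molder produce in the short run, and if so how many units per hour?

Shut down

Variable cost is VC = 58q - 24q^2 + 3q^3, so AVC = VC/q = 58 - 24q + 3q^2 and MC = dTC/dq = 58 - 48q + 9q^2.
AVC is minimized where dAVC/dq = -24 + 6q = 0, at q = 4; min AVC = 58 - 24·4 + 3·4^2 = €10.
P = €9 lies below min AVC = €10; no output level covers variable cost.
The firm minimizes its loss by shutting down and losing only its fixed cost of €209.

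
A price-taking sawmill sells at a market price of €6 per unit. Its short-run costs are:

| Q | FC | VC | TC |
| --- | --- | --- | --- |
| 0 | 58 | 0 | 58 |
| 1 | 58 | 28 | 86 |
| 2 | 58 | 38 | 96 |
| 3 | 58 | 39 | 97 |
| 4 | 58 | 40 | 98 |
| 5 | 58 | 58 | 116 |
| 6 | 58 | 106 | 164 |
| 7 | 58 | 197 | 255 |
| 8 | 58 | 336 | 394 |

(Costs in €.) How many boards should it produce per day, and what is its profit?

Compute π = P·Q − TC at each output: Q=0: -58; Q=1: -80; Q=2: -84; Q=3: -79; Q=4: -74; Q=5: -86; Q=6: -128; Q=7: -213; Q=8: -346.
Profit is highest at Q = 0. Equivalently, the lowest AVC in the table is 40/4 ≈ €10 at Q = 4, and P = €6 falls below it — price never covers variable cost, so the firm shuts down and loses only its fixed cost.

Q = 0 (shut down); profit = -€58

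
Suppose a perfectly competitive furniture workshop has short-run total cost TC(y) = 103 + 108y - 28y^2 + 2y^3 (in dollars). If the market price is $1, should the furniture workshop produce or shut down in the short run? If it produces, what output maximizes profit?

Shut down

Strip out fixed cost: VC = 108y - 28y^2 + 2y^3. Then AVC = 108 - 28y + 2y^2 and MC = 108 - 56y + 6y^2.
The AVC parabola has its vertex at y = 28/4 = 7, where AVC = 108 - 28·7 + 2·7^2 = $10.
P = $1 lies below min AVC = $10; no output level covers variable cost.
Best response: produce nothing and absorb the $103 fixed cost.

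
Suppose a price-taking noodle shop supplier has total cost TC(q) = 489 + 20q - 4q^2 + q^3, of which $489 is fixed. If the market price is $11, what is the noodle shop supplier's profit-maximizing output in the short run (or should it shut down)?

Shut down

Strip out fixed cost: VC = 20q - 4q^2 + q^3. Then AVC = 20 - 4q + q^2 and MC = 20 - 8q + 3q^2.
AVC is minimized where dAVC/dq = -4 + 2q = 0, at q = 2; min AVC = 20 - 4·2 + 2^2 = $16.
Since P = $11 < min AVC = $16, price fails to cover variable cost at any output.
The firm minimizes its loss by shutting down and losing only its fixed cost of $489.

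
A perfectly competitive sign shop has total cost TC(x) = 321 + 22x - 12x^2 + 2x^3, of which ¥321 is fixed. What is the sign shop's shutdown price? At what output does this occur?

¥4 per unit, at x = 3

Short-run supply begins at min AVC. From VC = 22x - 12x^2 + 2x^3, AVC = 22 - 12x + 2x^2.
dAVC/dx = -12 + 4x = 0 gives x = 3. min AVC = 22 - 12·3 + 2·3^2 = 4.
For P < ¥4 the firm produces nothing.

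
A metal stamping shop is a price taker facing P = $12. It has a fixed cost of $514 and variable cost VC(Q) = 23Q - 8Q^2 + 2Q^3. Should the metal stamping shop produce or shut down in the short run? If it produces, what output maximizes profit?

Variable cost is VC = 23Q - 8Q^2 + 2Q^3, so AVC = VC/Q = 23 - 8Q + 2Q^2 and MC = dTC/dQ = 23 - 16Q + 6Q^2.
The AVC parabola has its vertex at Q = 8/4 = 2, where AVC = 23 - 8·2 + 2·2^2 = $15.
P = $12 lies below min AVC = $15; no output level covers variable cost.
The firm minimizes its loss by shutting down and losing only its fixed cost of $514.

Shut down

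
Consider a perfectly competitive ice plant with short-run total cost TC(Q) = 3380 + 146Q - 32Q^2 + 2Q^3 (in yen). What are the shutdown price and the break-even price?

Shutdown price = ¥18; break-even price = ¥328

Shutdown price = min AVC. AVC = 146 - 32Q + 2Q^2, with vertex at Q = 8 and minimum ¥18.
ATC = 3380/Q + 146 - 32Q + 2Q^2. Setting dATC/dQ = −3380/Q^2 − 32 + 4Q = 0 gives Q = 13 (since 4·13^3 − 32·13^2 = 3380).
min ATC = 3380/13 + 146 − 32·13 + 2·13^2 = ¥328. That is the break-even price.
Between these two prices the firm operates at a loss; above ¥328 it earns a profit.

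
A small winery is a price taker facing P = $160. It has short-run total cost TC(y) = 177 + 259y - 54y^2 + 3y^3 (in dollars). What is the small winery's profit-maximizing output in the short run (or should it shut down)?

Produce at y = 11

Variable cost is VC = 259y - 54y^2 + 3y^3, so AVC = VC/y = 259 - 54y + 3y^2 and MC = dTC/dy = 259 - 108y + 9y^2.
AVC hits its minimum where MC = AVC, at y = 9, giving min AVC = 259 - 54·9 + 3·9^2 = $16.
P = $160 exceeds min AVC = $16, so the firm stays open.
P = MC gives 99 - 108y + 9y^2 = 0, with roots 1 and 11. Take the larger (rising MC): y* = 11.
Check: AVC at y = 11 is $28 ≤ P, so revenue covers variable cost.
Profit = P·y − TC = 160·11 − 485 = $1275.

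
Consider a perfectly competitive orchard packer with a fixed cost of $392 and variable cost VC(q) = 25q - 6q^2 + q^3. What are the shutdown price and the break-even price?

Shutdown price = min AVC. AVC = 25 - 6q + q^2, with vertex at q = 3 and minimum $16.
ATC = 392/q + 25 - 6q + q^2. Setting dATC/dq = −392/q^2 − 6 + 2q = 0 gives q = 7 (since 2·7^3 − 6·7^2 = 392).
min ATC = 392/7 + 25 − 6·7 + 7^2 = $88. That is the break-even price.
Between these two prices the firm operates at a loss; above $88 it earns a profit.

Shutdown price = $16; break-even price = $88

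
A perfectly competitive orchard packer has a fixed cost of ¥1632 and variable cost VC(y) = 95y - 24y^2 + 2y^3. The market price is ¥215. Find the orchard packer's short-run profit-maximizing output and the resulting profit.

AVC = 95 - 24y + 2y^2; min AVC = ¥23 at y = 6. Since P = ¥215 ≥ min AVC, the firm produces.
MC = 95 - 48y + 6y^2. Setting P = MC and taking the root on the rising branch gives y* = 10.
TR = 215·10 = 2150. TC = 1632 + 550 = 2182. Profit = 2150 − 2182 = -¥32.
That loss of ¥32 beats the ¥1632 the firm would lose by shutting down; producing recovers ¥1600 of fixed cost.

Profit = -¥32 at y = 10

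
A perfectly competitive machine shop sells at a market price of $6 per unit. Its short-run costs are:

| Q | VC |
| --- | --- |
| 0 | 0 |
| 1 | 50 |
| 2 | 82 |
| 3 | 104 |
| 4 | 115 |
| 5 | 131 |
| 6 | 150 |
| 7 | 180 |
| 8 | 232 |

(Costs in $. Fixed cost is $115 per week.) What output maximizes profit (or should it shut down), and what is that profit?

Q = 0 (shut down); profit = -$115

Compute π = P·Q − TC at each output: Q=0: -115; Q=1: -159; Q=2: -185; Q=3: -201; Q=4: -206; Q=5: -216; Q=6: -229; Q=7: -253; Q=8: -299.
Profit is highest at Q = 0. Equivalently, the lowest AVC in the table is 150/6 ≈ $25 at Q = 6, and P = $6 falls below it — price never covers variable cost, so the firm shuts down and loses only its fixed cost.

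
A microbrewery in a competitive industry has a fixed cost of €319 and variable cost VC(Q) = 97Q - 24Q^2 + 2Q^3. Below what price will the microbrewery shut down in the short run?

Short-run supply begins at min AVC. From VC = 97Q - 24Q^2 + 2Q^3, AVC = 97 - 24Q + 2Q^2.
dAVC/dQ = -24 + 4Q = 0 gives Q = 6. min AVC = 97 - 24·6 + 2·6^2 = 25.
So the shutdown price is €25.

€25 per unit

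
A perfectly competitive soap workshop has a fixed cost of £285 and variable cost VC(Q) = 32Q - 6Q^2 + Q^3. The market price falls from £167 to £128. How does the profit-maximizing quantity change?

Output falls from 9 to 8

AVC = 32 - 6Q + Q^2, minimized at Q = 3 where min AVC = £23. MC = 32 - 12Q + 3Q^2.
At P = £167 ≥ min AVC, set P = MC on the rising branch: Q = 9.
At P = £128 ≥ min AVC, set P = MC: Q = 8. The firm stays open but cuts output.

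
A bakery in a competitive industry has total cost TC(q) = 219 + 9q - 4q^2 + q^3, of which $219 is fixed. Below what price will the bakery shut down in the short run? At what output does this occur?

Short-run supply begins at min AVC. From VC = 9q - 4q^2 + q^3, AVC = 9 - 4q + q^2.
At the minimum of AVC, MC = AVC. MC = 9 - 8q + 3q^2; setting MC = AVC gives 2q^2 - 4q = 0, so q = 2. min AVC = 5.
The firm shuts down for any P below $5.

$5 per unit, at q = 2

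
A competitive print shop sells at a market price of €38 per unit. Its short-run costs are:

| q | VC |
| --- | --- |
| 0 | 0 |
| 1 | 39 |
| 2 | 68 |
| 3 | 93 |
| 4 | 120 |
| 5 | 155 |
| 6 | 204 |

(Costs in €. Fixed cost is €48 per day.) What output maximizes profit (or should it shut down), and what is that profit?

q = 5; profit = -€13

Compute π = P·q − TC at each output: q=0: -48; q=1: -49; q=2: -40; q=3: -27; q=4: -16; q=5: -13; q=6: -24.
Profit is maximized at q = 5. AVC there is 155/5 = €31 ≤ P, so producing beats shutting down (which would give -€48).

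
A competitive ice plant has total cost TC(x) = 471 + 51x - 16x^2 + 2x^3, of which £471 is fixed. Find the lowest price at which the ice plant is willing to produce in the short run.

The shutdown price is the minimum of AVC. VC = 51x - 16x^2 + 2x^3, so AVC = 51 - 16x + 2x^2.
dAVC/dx = -16 + 4x = 0 gives x = 4. min AVC = 51 - 16·4 + 2·4^2 = 19.
For P < £19 the firm produces nothing.

£19 per unit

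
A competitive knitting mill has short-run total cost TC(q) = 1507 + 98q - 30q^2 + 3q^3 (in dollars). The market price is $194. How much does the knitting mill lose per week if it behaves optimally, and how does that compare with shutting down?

AVC = 98 - 30q + 3q^2; min AVC = $23 at q = 5. Since P = $194 ≥ min AVC, the firm produces.
MC = 98 - 60q + 9q^2. Setting P = MC and taking the root on the rising branch gives q* = 8.
TR = 194·8 = 1552. TC = 1507 + 400 = 1907. Profit = 1552 − 1907 = -$355.
That loss of $355 beats the $1507 the firm would lose by shutting down; producing recovers $1152 of fixed cost.

Profit = -$355 at q = 8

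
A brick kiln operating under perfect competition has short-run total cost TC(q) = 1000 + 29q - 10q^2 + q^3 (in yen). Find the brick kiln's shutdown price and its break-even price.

Shutdown price = ¥4; break-even price = ¥129

Shutdown price = min AVC. AVC = 29 - 10q + q^2, with vertex at q = 5 and minimum ¥4.
ATC = 1000/q + 29 - 10q + q^2. Setting dATC/dq = −1000/q^2 − 10 + 2q = 0 gives q = 10 (since 2·10^3 − 10·10^2 = 1000).
min ATC = 1000/10 + 29 − 10·10 + 10^2 = ¥129. That is the break-even price.
For ¥4 ≤ P < ¥129 the firm produces at a loss; below ¥4 it shuts down.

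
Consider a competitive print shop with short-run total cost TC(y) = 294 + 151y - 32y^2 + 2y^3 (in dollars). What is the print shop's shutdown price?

$23 per unit

The shutdown price is the minimum of AVC. VC = 151y - 32y^2 + 2y^3, so AVC = 151 - 32y + 2y^2.
dAVC/dy = -32 + 4y = 0 gives y = 8. min AVC = 151 - 32·8 + 2·8^2 = 23.
The firm shuts down for any P below $23.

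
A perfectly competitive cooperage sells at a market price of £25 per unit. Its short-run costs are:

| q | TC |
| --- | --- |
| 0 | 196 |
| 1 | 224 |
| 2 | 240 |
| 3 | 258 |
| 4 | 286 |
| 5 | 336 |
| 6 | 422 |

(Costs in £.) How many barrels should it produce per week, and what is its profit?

q = 3; profit = -£183

Tabulate TR − TC: q=0: -196; q=1: -199; q=2: -190; q=3: -183; q=4: -186; q=5: -211; q=6: -272.
Profit is maximized at q = 3. AVC there is 62/3 = £20.67 ≤ P, so producing beats shutting down (which would give -£196).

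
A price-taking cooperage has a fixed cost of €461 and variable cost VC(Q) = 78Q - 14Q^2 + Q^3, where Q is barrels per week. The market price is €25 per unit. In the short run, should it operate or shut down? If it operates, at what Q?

Shut down

Strip out fixed cost: VC = 78Q - 14Q^2 + Q^3. Then AVC = 78 - 14Q + Q^2 and MC = 78 - 28Q + 3Q^2.
AVC hits its minimum where MC = AVC, at Q = 7, giving min AVC = 78 - 14·7 + 7^2 = €29.
With P < min AVC (€25 < €29), every unit sold adds to the loss.
Shutting down limits the loss to fixed cost, €461.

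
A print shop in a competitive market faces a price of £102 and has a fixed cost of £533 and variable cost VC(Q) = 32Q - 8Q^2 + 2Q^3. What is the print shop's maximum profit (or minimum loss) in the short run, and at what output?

Profit = -£233 at Q = 5

AVC = 32 - 8Q + 2Q^2; min AVC = £24 at Q = 2. Since P = £102 ≥ min AVC, the firm produces.
With MC = 32 - 16Q + 6Q^2, P = MC on the upward-sloping part at Q* = 5.
TR = 102·5 = 510. TC = 533 + 210 = 743. Profit = 510 − 743 = -£233.
That loss of £233 beats the £533 the firm would lose by shutting down; producing recovers £300 of fixed cost.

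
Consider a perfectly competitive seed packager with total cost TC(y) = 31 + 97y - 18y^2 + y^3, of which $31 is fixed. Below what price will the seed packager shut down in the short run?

$16 per unit

The firm shuts down when price falls below the minimum of average variable cost. AVC = VC/y = 97 - 18y + y^2.
At the minimum of AVC, MC = AVC. MC = 97 - 36y + 3y^2; setting MC = AVC gives 2y^2 - 18y = 0, so y = 9. min AVC = 16.
The firm shuts down for any P below $16.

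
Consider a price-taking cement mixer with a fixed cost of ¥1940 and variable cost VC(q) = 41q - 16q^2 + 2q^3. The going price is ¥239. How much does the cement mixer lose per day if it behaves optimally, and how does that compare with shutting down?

AVC = 41 - 16q + 2q^2; min AVC = ¥9 at q = 4. Since P = ¥239 ≥ min AVC, the firm produces.
MC = 41 - 32q + 6q^2. Setting P = MC and taking the root on the rising branch gives q* = 9.
TR = 239·9 = 2151. TC = 1940 + 531 = 2471. Profit = 2151 − 2471 = -¥320.
By producing, the firm covers all variable cost plus ¥1620 of fixed cost; shutting down would lose the full ¥1940.

Profit = -¥320 at q = 9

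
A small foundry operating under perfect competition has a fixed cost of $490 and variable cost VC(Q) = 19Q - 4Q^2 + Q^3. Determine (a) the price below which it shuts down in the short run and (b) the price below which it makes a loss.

Shutdown price = $15; break-even price = $110

AVC = 19 - 4Q + Q^2; minimized at Q = 2, giving min AVC = $15. That is the shutdown price.
ATC = 490/Q + 19 - 4Q + Q^2. Setting dATC/dQ = −490/Q^2 − 4 + 2Q = 0 gives Q = 7 (since 2·7^3 − 4·7^2 = 490).
min ATC = 490/7 + 19 − 4·7 + 7^2 = $110. That is the break-even price.
Between these two prices the firm operates at a loss; above $110 it earns a profit.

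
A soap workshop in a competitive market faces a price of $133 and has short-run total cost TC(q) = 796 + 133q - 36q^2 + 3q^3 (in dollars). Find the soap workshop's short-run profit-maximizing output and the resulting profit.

Profit = -$28 at q = 8

AVC = 133 - 36q + 3q^2 has its minimum $25 at q = 6; price $133 clears that bar, so the firm operates.
MC = 133 - 72q + 9q^2. Setting P = MC and taking the root on the rising branch gives q* = 8.
TR = 133·8 = 1064. TC = 796 + 296 = 1092. Profit = 1064 − 1092 = -$28.
That loss of $28 beats the $796 the firm would lose by shutting down; producing recovers $768 of fixed cost.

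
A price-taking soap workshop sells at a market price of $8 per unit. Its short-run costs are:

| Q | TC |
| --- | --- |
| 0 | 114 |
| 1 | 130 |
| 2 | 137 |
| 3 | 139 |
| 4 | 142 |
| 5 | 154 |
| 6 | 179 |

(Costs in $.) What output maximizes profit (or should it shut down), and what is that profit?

Tabulate TR − TC: Q=0: -114; Q=1: -122; Q=2: -121; Q=3: -115; Q=4: -110; Q=5: -114; Q=6: -131.
Profit is maximized at Q = 4. AVC there is 28/4 = $7 ≤ P, so producing beats shutting down (which would give -$114).

Q = 4; profit = -$110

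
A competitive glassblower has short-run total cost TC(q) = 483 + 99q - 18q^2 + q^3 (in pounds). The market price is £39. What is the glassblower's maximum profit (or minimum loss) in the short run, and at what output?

AVC = 99 - 18q + q^2 has its minimum £18 at q = 9; price £39 clears that bar, so the firm operates.
With MC = 99 - 36q + 3q^2, P = MC on the upward-sloping part at q* = 10.
TR = 39·10 = 390. TC = 483 + 190 = 673. Profit = 390 − 673 = -£283.
Shutting down would mean losing the fixed cost of £483, so operating at a loss of £283 is better by £200.

Profit = -£283 at q = 10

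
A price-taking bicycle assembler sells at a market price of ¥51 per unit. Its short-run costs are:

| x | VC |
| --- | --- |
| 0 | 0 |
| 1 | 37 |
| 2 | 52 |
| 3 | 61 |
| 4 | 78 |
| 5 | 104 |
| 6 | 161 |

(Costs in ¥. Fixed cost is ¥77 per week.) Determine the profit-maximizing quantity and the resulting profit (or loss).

x = 5; profit = ¥74

Tabulate TR − TC: x=0: -77; x=1: -63; x=2: -27; x=3: 15; x=4: 49; x=5: 74; x=6: 68.
Profit is maximized at x = 5. AVC there is 104/5 = ¥20.80 ≤ P, so producing beats shutting down (which would give -¥77).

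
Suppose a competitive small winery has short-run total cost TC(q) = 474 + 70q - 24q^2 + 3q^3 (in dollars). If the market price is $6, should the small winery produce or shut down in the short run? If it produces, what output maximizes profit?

Variable cost is VC = 70q - 24q^2 + 3q^3, so AVC = VC/q = 70 - 24q + 3q^2 and MC = dTC/dq = 70 - 48q + 9q^2.
AVC is minimized where dAVC/dq = -24 + 6q = 0, at q = 4; min AVC = 70 - 24·4 + 3·4^2 = $22.
P = $6 lies below min AVC = $22; no output level covers variable cost.
The firm minimizes its loss by shutting down and losing only its fixed cost of $474.

Shut down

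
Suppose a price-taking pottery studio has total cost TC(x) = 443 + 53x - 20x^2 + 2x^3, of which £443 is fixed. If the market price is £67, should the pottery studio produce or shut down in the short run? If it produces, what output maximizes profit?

Strip out fixed cost: VC = 53x - 20x^2 + 2x^3. Then AVC = 53 - 20x + 2x^2 and MC = 53 - 40x + 6x^2.
AVC hits its minimum where MC = AVC, at x = 5, giving min AVC = 53 - 20·5 + 2·5^2 = £3.
P = £67 exceeds min AVC = £3, so the firm stays open.
P = MC gives -14 - 40x + 6x^2 = 0, with roots -1/3 and 7. Take the larger (rising MC): x* = 7.
Check: AVC at x = 7 is £11 ≤ P, so revenue covers variable cost.
Profit = P·x − TC = 67·7 − 520 = -£51, a loss, but smaller than the £443 fixed cost the firm would lose by shutting down.

Produce at x = 7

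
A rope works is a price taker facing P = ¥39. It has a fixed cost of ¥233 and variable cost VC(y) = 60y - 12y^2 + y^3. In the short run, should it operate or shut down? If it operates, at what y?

Produce at y = 7

From TC, MC = TC'(y) = 60 - 24y + 3y^2 and AVC = VC/y = 60 - 12y + y^2.
The AVC parabola has its vertex at y = 12/2 = 6, where AVC = 60 - 12·6 + 6^2 = ¥24.
P = ¥39 exceeds min AVC = ¥24, so the firm stays open.
Solving P = MC: 21 - 24y + 3y^2 = 0 ⇒ y = 1 or 7. On the upward-sloping branch, y* = 7.
Check: AVC at y = 7 is ¥25 ≤ P, so revenue covers variable cost.
Profit = P·y − TC = 39·7 − 408 = -¥135, a loss, but smaller than the ¥233 fixed cost the firm would lose by shutting down.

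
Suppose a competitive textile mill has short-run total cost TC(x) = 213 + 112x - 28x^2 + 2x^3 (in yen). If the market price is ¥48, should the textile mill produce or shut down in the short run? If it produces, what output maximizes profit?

Produce at x = 8

Strip out fixed cost: VC = 112x - 28x^2 + 2x^3. Then AVC = 112 - 28x + 2x^2 and MC = 112 - 56x + 6x^2.
AVC is minimized where dAVC/dx = -28 + 4x = 0, at x = 7; min AVC = 112 - 28·7 + 2·7^2 = ¥14.
Since P = ¥48 ≥ min AVC = ¥14, price covers variable cost and the firm should produce.
Set P = MC: 48 = 112 - 56x + 6x^2 → 64 - 56x + 6x^2 = 0. The roots are x = 4/3 and x = 8; the profit-maximizing output is on the rising part of MC, so x* = 8.
Check: AVC at x = 8 is ¥16 ≤ P, so revenue covers variable cost.
Profit = P·x − TC = 48·8 − 341 = ¥43.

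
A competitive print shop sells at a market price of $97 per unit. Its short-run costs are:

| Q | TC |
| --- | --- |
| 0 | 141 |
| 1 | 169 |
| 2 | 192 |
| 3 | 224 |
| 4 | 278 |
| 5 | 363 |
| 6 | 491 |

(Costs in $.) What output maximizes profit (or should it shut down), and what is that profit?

Q = 5; profit = $122

Tabulate TR − TC: Q=0: -141; Q=1: -72; Q=2: 2; Q=3: 67; Q=4: 110; Q=5: 122; Q=6: 91.
Profit is maximized at Q = 5. AVC there is 222/5 = $44.40 ≤ P, so producing beats shutting down (which would give -$141).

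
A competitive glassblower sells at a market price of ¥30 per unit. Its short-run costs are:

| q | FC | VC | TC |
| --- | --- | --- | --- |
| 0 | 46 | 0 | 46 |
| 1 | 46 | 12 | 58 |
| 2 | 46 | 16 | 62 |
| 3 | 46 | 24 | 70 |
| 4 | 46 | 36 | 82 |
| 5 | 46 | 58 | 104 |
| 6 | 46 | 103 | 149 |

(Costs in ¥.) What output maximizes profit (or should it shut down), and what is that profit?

Profit at each row (π = 30q − TC): q=0: -46; q=1: -28; q=2: -2; q=3: 20; q=4: 38; q=5: 46; q=6: 31.
Profit is maximized at q = 5. AVC there is 58/5 = ¥11.60 ≤ P, so producing beats shutting down (which would give -¥46).

q = 5; profit = ¥46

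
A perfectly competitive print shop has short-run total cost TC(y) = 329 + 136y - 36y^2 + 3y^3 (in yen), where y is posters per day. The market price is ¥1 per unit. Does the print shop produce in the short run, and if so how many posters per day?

Shut down

Strip out fixed cost: VC = 136y - 36y^2 + 3y^3. Then AVC = 136 - 36y + 3y^2 and MC = 136 - 72y + 9y^2.
AVC is minimized where dAVC/dy = -36 + 6y = 0, at y = 6; min AVC = 136 - 36·6 + 3·6^2 = ¥28.
P = ¥1 lies below min AVC = ¥28; no output level covers variable cost.
Shutting down limits the loss to fixed cost, ¥329.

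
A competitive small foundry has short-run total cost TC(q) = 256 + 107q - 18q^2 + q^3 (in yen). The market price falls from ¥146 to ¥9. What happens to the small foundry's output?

MC = 107 - 36q + 3q^2; the shutdown threshold is min AVC = ¥26 (at q = 9).
With P = ¥146 above the shutdown price, P = MC gives q = 13.
At P = ¥9 < min AVC = ¥26, price no longer covers variable cost at any output, so the firm shuts down: q = 0.

Output falls from 13 to 0 (the firm shuts down)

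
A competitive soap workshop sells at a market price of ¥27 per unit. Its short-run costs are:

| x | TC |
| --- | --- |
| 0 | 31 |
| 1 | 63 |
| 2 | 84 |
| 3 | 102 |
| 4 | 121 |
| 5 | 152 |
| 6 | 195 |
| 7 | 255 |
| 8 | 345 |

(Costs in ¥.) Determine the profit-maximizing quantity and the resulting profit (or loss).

x = 4; profit = -¥13

Profit at each row (π = 27x − TC): x=0: -31; x=1: -36; x=2: -30; x=3: -21; x=4: -13; x=5: -17; x=6: -33; x=7: -66; x=8: -129.
Profit is maximized at x = 4. AVC there is 90/4 = ¥22.50 ≤ P, so producing beats shutting down (which would give -¥31).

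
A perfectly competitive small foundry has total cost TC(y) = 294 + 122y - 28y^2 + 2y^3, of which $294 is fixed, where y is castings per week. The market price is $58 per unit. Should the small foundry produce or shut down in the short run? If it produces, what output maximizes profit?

Produce at y = 8

Variable cost is VC = 122y - 28y^2 + 2y^3, so AVC = VC/y = 122 - 28y + 2y^2 and MC = dTC/dy = 122 - 56y + 6y^2.
The AVC parabola has its vertex at y = 28/4 = 7, where AVC = 122 - 28·7 + 2·7^2 = $24.
P = $58 exceeds min AVC = $24, so the firm stays open.
Set P = MC: 58 = 122 - 56y + 6y^2 → 64 - 56y + 6y^2 = 0. The roots are y = 4/3 and y = 8; the profit-maximizing output is on the rising part of MC, so y* = 8.
Check: AVC at y = 8 is $26 ≤ P, so revenue covers variable cost.
Profit = P·y − TC = 58·8 − 502 = -$38, a loss, but smaller than the $294 fixed cost the firm would lose by shutting down.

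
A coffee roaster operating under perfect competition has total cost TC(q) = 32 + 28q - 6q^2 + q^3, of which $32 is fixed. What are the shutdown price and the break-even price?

Shutdown price = $19; break-even price = $28

Shutdown price = min AVC. AVC = 28 - 6q + q^2, with vertex at q = 3 and minimum $19.
ATC = 32/q + 28 - 6q + q^2. Setting dATC/dq = −32/q^2 − 6 + 2q = 0 gives q = 4 (since 2·4^3 − 6·4^2 = 32).
min ATC = 32/4 + 28 − 6·4 + 4^2 = $28. That is the break-even price.
For $19 ≤ P < $28 the firm produces at a loss; below $19 it shuts down.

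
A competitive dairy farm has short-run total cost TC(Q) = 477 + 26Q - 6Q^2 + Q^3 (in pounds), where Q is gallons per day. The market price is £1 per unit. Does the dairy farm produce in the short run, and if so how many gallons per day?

From TC, MC = TC'(Q) = 26 - 12Q + 3Q^2 and AVC = VC/Q = 26 - 6Q + Q^2.
AVC is minimized where dAVC/dQ = -6 + 2Q = 0, at Q = 3; min AVC = 26 - 6·3 + 3^2 = £17.
Since P = £1 < min AVC = £17, price fails to cover variable cost at any output.
Best response: produce nothing and absorb the £477 fixed cost.

Shut down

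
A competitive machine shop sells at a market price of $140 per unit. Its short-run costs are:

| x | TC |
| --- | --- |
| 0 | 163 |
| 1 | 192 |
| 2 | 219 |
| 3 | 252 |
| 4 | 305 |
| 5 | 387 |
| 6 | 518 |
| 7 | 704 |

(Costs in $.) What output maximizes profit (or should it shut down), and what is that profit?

x = 6; profit = $322

Tabulate TR − TC: x=0: -163; x=1: -52; x=2: 61; x=3: 168; x=4: 255; x=5: 313; x=6: 322; x=7: 276.
Profit is maximized at x = 6. AVC there is 355/6 = $59.17 ≤ P, so producing beats shutting down (which would give -$163).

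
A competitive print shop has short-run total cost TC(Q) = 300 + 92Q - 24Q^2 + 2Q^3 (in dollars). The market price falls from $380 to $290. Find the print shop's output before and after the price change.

AVC = 92 - 24Q + 2Q^2, minimized at Q = 6 where min AVC = $20. MC = 92 - 48Q + 6Q^2.
With P = $380 above the shutdown price, P = MC gives Q = 12.
At P = $290 ≥ min AVC, set P = MC: Q = 11. The firm stays open but cuts output.

Output falls from 12 to 11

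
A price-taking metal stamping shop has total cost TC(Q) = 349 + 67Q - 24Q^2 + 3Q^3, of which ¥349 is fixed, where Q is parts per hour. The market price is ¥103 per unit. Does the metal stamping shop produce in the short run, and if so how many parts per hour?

Variable cost is VC = 67Q - 24Q^2 + 3Q^3, so AVC = VC/Q = 67 - 24Q + 3Q^2 and MC = dTC/dQ = 67 - 48Q + 9Q^2.
AVC is minimized where dAVC/dQ = -24 + 6Q = 0, at Q = 4; min AVC = 67 - 24·4 + 3·4^2 = ¥19.
Since P = ¥103 ≥ min AVC = ¥19, price covers variable cost and the firm should produce.
P = MC gives -36 - 48Q + 9Q^2 = 0, with roots -2/3 and 6. Take the larger (rising MC): Q* = 6.
Check: AVC at Q = 6 is ¥31 ≤ P, so revenue covers variable cost.
Profit = P·Q − TC = 103·6 − 535 = ¥83.

Produce at Q = 6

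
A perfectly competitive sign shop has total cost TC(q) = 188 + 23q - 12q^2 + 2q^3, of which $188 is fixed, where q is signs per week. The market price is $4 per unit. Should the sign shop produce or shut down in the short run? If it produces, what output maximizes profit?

From TC, MC = TC'(q) = 23 - 24q + 6q^2 and AVC = VC/q = 23 - 12q + 2q^2.
The AVC parabola has its vertex at q = 12/4 = 3, where AVC = 23 - 12·3 + 2·3^2 = $5.
With P < min AVC ($4 < $5), every unit sold adds to the loss.
Best response: produce nothing and absorb the $188 fixed cost.

Shut down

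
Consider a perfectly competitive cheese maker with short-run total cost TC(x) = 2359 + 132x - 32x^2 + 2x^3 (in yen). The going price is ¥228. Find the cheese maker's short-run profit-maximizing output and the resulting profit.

AVC = 132 - 32x + 2x^2 has its minimum ¥4 at x = 8; price ¥228 clears that bar, so the firm operates.
With MC = 132 - 64x + 6x^2, P = MC on the upward-sloping part at x* = 12.
TR = 228·12 = 2736. TC = 2359 + 432 = 2791. Profit = 2736 − 2791 = -¥55.
That loss of ¥55 beats the ¥2359 the firm would lose by shutting down; producing recovers ¥2304 of fixed cost.

Profit = -¥55 at x = 12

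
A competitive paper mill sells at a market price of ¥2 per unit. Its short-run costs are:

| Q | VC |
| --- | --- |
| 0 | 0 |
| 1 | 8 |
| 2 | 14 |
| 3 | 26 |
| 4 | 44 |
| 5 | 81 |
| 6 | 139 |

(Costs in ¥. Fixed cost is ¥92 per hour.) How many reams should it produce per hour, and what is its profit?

Tabulate TR − TC: Q=0: -92; Q=1: -98; Q=2: -102; Q=3: -112; Q=4: -128; Q=5: -163; Q=6: -219.
Profit is highest at Q = 0. Equivalently, the lowest AVC in the table is 14/2 ≈ ¥7 at Q = 2, and P = ¥2 falls below it — price never covers variable cost, so the firm shuts down and loses only its fixed cost.

Q = 0 (shut down); profit = -¥92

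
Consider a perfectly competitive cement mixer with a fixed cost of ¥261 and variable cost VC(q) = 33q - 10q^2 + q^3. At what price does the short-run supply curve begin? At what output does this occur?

¥8 per unit, at q = 5

The shutdown price is the minimum of AVC. VC = 33q - 10q^2 + q^3, so AVC = 33 - 10q + q^2.
dAVC/dq = -10 + 2q = 0 gives q = 5. min AVC = 33 - 10·5 + 5^2 = 8.
For P < ¥8 the firm produces nothing.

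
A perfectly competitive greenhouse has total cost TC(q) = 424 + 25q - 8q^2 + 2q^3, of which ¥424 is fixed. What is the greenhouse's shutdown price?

The firm shuts down when price falls below the minimum of average variable cost. AVC = VC/q = 25 - 8q + 2q^2.
dAVC/dq = -8 + 4q = 0 gives q = 2. min AVC = 25 - 8·2 + 2·2^2 = 17.
So the shutdown price is ¥17.

¥17 per unit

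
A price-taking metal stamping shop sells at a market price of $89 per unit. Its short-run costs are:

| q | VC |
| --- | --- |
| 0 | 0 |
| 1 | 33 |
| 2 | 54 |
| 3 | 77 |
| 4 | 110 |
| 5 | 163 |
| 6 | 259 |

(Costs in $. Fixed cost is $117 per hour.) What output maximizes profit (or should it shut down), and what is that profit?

Compute π = P·q − TC at each output: q=0: -117; q=1: -61; q=2: 7; q=3: 73; q=4: 129; q=5: 165; q=6: 158.
Profit is maximized at q = 5. AVC there is 163/5 = $32.60 ≤ P, so producing beats shutting down (which would give -$117).

q = 5; profit = $165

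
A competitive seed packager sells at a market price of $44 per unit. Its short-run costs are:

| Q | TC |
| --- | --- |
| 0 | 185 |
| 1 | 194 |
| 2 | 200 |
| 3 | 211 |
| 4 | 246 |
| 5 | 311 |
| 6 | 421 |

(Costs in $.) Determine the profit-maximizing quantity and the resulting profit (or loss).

Tabulate TR − TC: Q=0: -185; Q=1: -150; Q=2: -112; Q=3: -79; Q=4: -70; Q=5: -91; Q=6: -157.
Profit is maximized at Q = 4. AVC there is 61/4 = $15.25 ≤ P, so producing beats shutting down (which would give -$185).

Q = 4; profit = -$70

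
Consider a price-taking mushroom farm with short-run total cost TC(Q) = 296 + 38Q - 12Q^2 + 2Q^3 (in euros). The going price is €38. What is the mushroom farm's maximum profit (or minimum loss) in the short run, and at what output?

Profit = -€232 at Q = 4

AVC = 38 - 12Q + 2Q^2; min AVC = €20 at Q = 3. Since P = €38 ≥ min AVC, the firm produces.
MC = 38 - 24Q + 6Q^2. Setting P = MC and taking the root on the rising branch gives Q* = 4.
TR = 38·4 = 152. TC = 296 + 88 = 384. Profit = 152 − 384 = -€232.
By producing, the firm covers all variable cost plus €64 of fixed cost; shutting down would lose the full €296.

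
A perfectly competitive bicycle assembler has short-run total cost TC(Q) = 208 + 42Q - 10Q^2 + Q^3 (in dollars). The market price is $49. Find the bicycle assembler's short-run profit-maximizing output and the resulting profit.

AVC = 42 - 10Q + Q^2; min AVC = $17 at Q = 5. Since P = $49 ≥ min AVC, the firm produces.
MC = 42 - 20Q + 3Q^2. Setting P = MC and taking the root on the rising branch gives Q* = 7.
TR = 49·7 = 343. TC = 208 + 147 = 355. Profit = 343 − 355 = -$12.
Shutting down would mean losing the fixed cost of $208, so operating at a loss of $12 is better by $196.

Profit = -$12 at Q = 7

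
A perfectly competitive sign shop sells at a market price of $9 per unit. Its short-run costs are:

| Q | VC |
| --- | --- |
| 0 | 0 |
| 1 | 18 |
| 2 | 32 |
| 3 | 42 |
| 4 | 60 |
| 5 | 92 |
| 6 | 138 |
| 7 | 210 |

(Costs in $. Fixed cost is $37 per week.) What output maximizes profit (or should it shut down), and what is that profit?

Q = 0 (shut down); profit = -$37

Tabulate TR − TC: Q=0: -37; Q=1: -46; Q=2: -51; Q=3: -52; Q=4: -61; Q=5: -84; Q=6: -121; Q=7: -184.
Profit is highest at Q = 0. Equivalently, the lowest AVC in the table is 42/3 ≈ $14 at Q = 3, and P = $9 falls below it — price never covers variable cost, so the firm shuts down and loses only its fixed cost.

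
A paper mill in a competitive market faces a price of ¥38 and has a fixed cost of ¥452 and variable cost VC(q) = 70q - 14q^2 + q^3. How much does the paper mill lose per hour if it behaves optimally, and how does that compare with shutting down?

Profit = -¥324 at q = 8

AVC = 70 - 14q + q^2 has its minimum ¥21 at q = 7; price ¥38 clears that bar, so the firm operates.
With MC = 70 - 28q + 3q^2, P = MC on the upward-sloping part at q* = 8.
TR = 38·8 = 304. TC = 452 + 176 = 628. Profit = 304 − 628 = -¥324.
That loss of ¥324 beats the ¥452 the firm would lose by shutting down; producing recovers ¥128 of fixed cost.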